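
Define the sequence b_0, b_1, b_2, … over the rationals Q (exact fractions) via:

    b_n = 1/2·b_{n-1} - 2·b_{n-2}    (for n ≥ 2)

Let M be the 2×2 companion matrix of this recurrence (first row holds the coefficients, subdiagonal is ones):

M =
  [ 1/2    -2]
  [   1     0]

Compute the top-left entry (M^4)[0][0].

41/16

(M^4)[0][0] is the top entry after applying M 4 times to the unit state (1, 0). Equivalently it is h_{5} for the auxiliary sequence (h_n) obeying the same recurrence with h_1 = 1 and h_i = 0 for 0 ≤ i < 1:
h_2 = 1/2·1 + -2·0 = 1/2
h_3 = 1/2·1/2 + -2·1 = -7/4
h_4 = 1/2·-7/4 + -2·1/2 = -15/8
h_5 = 1/2·-15/8 + -2·-7/4 = 41/16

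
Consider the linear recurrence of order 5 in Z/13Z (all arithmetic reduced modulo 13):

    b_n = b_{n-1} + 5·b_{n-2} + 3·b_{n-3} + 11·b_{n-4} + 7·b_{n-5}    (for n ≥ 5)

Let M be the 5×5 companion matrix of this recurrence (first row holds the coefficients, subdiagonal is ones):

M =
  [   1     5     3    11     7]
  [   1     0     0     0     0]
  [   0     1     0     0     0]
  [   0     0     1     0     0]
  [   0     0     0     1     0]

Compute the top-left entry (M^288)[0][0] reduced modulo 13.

5

(M^288)[0][0] is the top entry after applying M 288 times to the unit state (1, 0, 0, 0, 0). Equivalently it is h_{292} for the auxiliary sequence (h_n) obeying the same recurrence with h_4 = 1 and h_i = 0 for 0 ≤ i < 4:
h_5 = 1·1 + 5·0 + 3·0 + 11·0 + 7·0 = 1
h_6 = 1·1 + 5·1 + 3·0 + 11·0 + 7·0 = 6
h_7 = 1·6 + 5·1 + 3·1 + 11·0 + 7·0 = 1
h_8 = 1·1 + 5·6 + 3·1 + 11·1 + 7·0 = 6
h_9 = 1·6 + 5·1 + 3·6 + 11·1 + 7·1 = 8
h_10 = 1·8 + 5·6 + 3·1 + 11·6 + 7·1 = 10
Continuing the recurrence:
  h_11 = 4;  h_12 = 8;  h_13 = 6;  h_14 = 3;  h_15 = 2;  h_16 = 8
  h_17 = 6;  h_18 = 10;  h_19 = 3;  h_20 = 4;  h_21 = 2;  h_22 = 1
  h_23 = 9;  h_24 = 7;  h_25 = 1;  h_26 = 10;  h_27 = 12;  h_28 = 10
  h_29 = 4;  h_30 = 12;  h_31 = 4;  h_32 = 10;  h_33 = 11;  h_34 = 12
  h_35 = 4;  h_36 = 1;  h_37 = 1;  h_38 = 6;  h_39 = 12;  h_40 = 6
  h_41 = 11;  h_42 = 7;  h_43 = 7;  h_44 = 4;  h_45 = 2;  h_46 = 2
  h_47 = 7;  h_48 = 12;  h_49 = 12;  h_50 = 12;  h_51 = 4;  h_52 = 8
  h_53 = 7;  h_54 = 2;  h_55 = 7;  h_56 = 11;  h_57 = 3;  h_58 = 7
  h_59 = 3;  h_60 = 9;  h_61 = 12;  h_62 = 8;  h_63 = 8;  h_64 = 9
  h_65 = 8;  h_66 = 2;  h_67 = 5;  h_68 = 12;  h_69 = 12;  h_70 = 9
  h_71 = 5;  h_72 = 6;  h_73 = 1;  h_74 = 8;  h_75 = 6;  h_76 = 7
  h_77 = 10;  h_78 = 2;  h_79 = 0;  h_80 = 3;  h_81 = 12;  h_82 = 2
  h_83 = 7;  h_84 = 8;  h_85 = 7;  h_86 = 5;  h_87 = 12;  h_88 = 0
  h_89 = 0;  h_90 = 10;  h_91 = 8;  h_92 = 12;  h_93 = 4;  h_94 = 3
  h_95 = 9;  h_96 = 3;  h_97 = 3;  h_98 = 2;  h_99 = 3;  h_100 = 1
  h_101 = 11;  h_102 = 3;  h_103 = 4;  h_104 = 6;  h_105 = 7;  h_106 = 3
  h_107 = 4;  h_108 = 4;  h_109 = 9;  h_110 = 6;  h_111 = 11;  h_112 = 10
  h_113 = 2;  h_114 = 6;  h_115 = 1;  h_116 = 3;  h_117 = 1;  h_118 = 8
  h_119 = 10;  h_120 = 2;  h_121 = 4;  h_122 = 9;  h_123 = 6;  h_124 = 12
  h_125 = 10;  h_126 = 7;  h_127 = 1;  h_128 = 6;  h_129 = 5;  h_130 = 3
  h_131 = 2;  h_132 = 1;  h_133 = 0;  h_134 = 1;  h_135 = 8;  h_136 = 12
  h_137 = 10;  h_138 = 1;  h_139 = 0;  h_140 = 2;  h_141 = 4;  h_142 = 4
  h_143 = 11;  h_144 = 0;  h_145 = 8;  h_146 = 9;  h_147 = 3;  h_148 = 6
  h_149 = 6;  h_150 = 5;  h_151 = 6;  h_152 = 6;  h_153 = 3;  h_154 = 5
  h_155 = 9;  h_156 = 8;  h_157 = 0;  h_158 = 0;  h_159 = 2;  h_160 = 10
  h_161 = 11;  h_162 = 2;  h_163 = 5;  h_164 = 3;  h_165 = 4;  h_166 = 3
  h_167 = 10;  h_168 = 1;  h_169 = 8;  h_170 = 0;  h_171 = 5;  h_172 = 6
  h_173 = 9;  h_174 = 6;  h_175 = 7;  h_176 = 9;  h_177 = 8;  h_178 = 8
  h_179 = 12;  h_180 = 3;  h_181 = 4;  h_182 = 4;  h_183 = 0;  h_184 = 6
  h_185 = 5;  h_186 = 3;  h_187 = 9;  h_188 = 1;  h_189 = 9;  h_190 = 5
  h_191 = 4;  h_192 = 0;  h_193 = 11;  h_194 = 11;  h_195 = 2;  h_196 = 1
  h_197 = 9;  h_198 = 10;  h_199 = 1;  h_200 = 12;  h_201 = 10;  h_202 = 12
  h_203 = 10;  h_204 = 5;  h_205 = 12;  h_206 = 9;  h_207 = 5;  h_208 = 3
  h_209 = 1;  h_210 = 6;  h_211 = 8;  h_212 = 5;  h_213 = 4;  h_214 = 9
  h_215 = 5;  h_216 = 4;  h_217 = 5;  h_218 = 11;  h_219 = 10;  h_220 = 3
  h_221 = 0;  h_222 = 6;  h_223 = 7;  h_224 = 10;  h_225 = 6;  h_226 = 0
  h_227 = 10;  h_228 = 5;  h_229 = 9;  h_230 = 2;  h_231 = 3;  h_232 = 9
  h_233 = 8;  h_234 = 4;  h_235 = 1;  h_236 = 9;  h_237 = 8;  h_238 = 0
  h_239 = 2;  h_240 = 2;  h_241 = 7;  h_242 = 1;  h_243 = 12;  h_244 = 9
  h_245 = 7;  h_246 = 5;  h_247 = 11;  h_248 = 6;  h_249 = 8;  h_250 = 6
  h_251 = 12;  h_252 = 1;  h_253 = 1;  h_254 = 8;  h_255 = 8;  h_256 = 3
  h_257 = 7;  h_258 = 11;  h_259 = 4;  h_260 = 0;  h_261 = 8;  h_262 = 8
  h_263 = 0;  h_264 = 1;  h_265 = 9;  h_266 = 2;  h_267 = 2;  h_268 = 11
  h_269 = 3;  h_270 = 6;  h_271 = 12;  h_272 = 4;  h_273 = 10;  h_274 = 10
  h_275 = 12;  h_276 = 12;  h_277 = 6;  h_278 = 9;  h_279 = 4;  h_280 = 10
  h_281 = 12;  h_282 = 7;  h_283 = 9;  h_284 = 10;  h_285 = 5;  h_286 = 9
  h_287 = 4;  h_288 = 3;  h_289 = 6;  h_290 = 11
h_291 = 1·11 + 5·6 + 3·3 + 11·4 + 7·9 = 1
h_292 = 1·1 + 5·11 + 3·6 + 11·3 + 7·4 = 5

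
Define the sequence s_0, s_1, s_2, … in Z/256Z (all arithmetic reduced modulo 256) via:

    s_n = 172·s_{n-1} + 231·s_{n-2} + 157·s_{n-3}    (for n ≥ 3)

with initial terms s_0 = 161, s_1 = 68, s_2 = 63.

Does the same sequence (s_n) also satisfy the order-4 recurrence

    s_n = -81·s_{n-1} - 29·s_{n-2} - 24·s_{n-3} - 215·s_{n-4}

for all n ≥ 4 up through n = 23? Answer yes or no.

Terms s_0..s_23: 161, 68, 63, 109, 201, 10, 240, 139, 22, 101, 245, 61, 0, 76, 121, 224, 75, 185, 89, 186, 188, 187, 90, 129
n=4: candidate gives 201, actual s_4 = 201 ✓
n=5: candidate gives 10, actual s_5 = 10 ✓
n=6: candidate gives 240, actual s_6 = 240 ✓
n=7: candidate gives 139, actual s_7 = 139 ✓
n=8: candidate gives 22, actual s_8 = 22 ✓
n=9: candidate gives 101, actual s_9 = 101 ✓
n=10: candidate gives 245, actual s_10 = 245 ✓
n=11: candidate gives 61, actual s_11 = 61 ✓
n=12: candidate gives 0, actual s_12 = 0 ✓
n=13: candidate gives 76, actual s_13 = 76 ✓
n=14: candidate gives 121, actual s_14 = 121 ✓
n=15: candidate gives 224, actual s_15 = 224 ✓
n=16: candidate gives 75, actual s_16 = 75 ✓
n=17: candidate gives 185, actual s_17 = 185 ✓
n=18: candidate gives 89, actual s_18 = 89 ✓
n=19: candidate gives 186, actual s_19 = 186 ✓
n=20: candidate gives 188, actual s_20 = 188 ✓
n=21: candidate gives 187, actual s_21 = 187 ✓
n=22: candidate gives 90, actual s_22 = 90 ✓
n=23: candidate gives 129, actual s_23 = 129 ✓

yes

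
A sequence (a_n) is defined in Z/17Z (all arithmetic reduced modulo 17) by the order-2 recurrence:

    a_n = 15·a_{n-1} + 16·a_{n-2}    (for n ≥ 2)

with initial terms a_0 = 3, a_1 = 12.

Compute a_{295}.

a_2 = 15·12 + 16·3 = 7
a_3 = 15·7 + 16·12 = 8
a_4 = 15·8 + 16·7 = 11
a_5 = 15·11 + 16·8 = 4
a_6 = 15·4 + 16·11 = 15
a_7 = 15·15 + 16·4 = 0
a_8 = 15·0 + 16·15 = 2
a_9 = 15·2 + 16·0 = 13
a_10 = 15·13 + 16·2 = 6
a_11 = 15·6 + 16·13 = 9
a_12 = 15·9 + 16·6 = 10
a_13 = 15·10 + 16·9 = 5
a_14 = 15·5 + 16·10 = 14
a_15 = 15·14 + 16·5 = 1
a_16 = 15·1 + 16·14 = 1
a_17 = 15·1 + 16·1 = 14
a_18 = 15·14 + 16·1 = 5
a_19 = 15·5 + 16·14 = 10
a_20 = 15·10 + 16·5 = 9
a_21 = 15·9 + 16·10 = 6
a_22 = 15·6 + 16·9 = 13
a_23 = 15·13 + 16·6 = 2
a_24 = 15·2 + 16·13 = 0
a_25 = 15·0 + 16·2 = 15
a_26 = 15·15 + 16·0 = 4
a_27 = 15·4 + 16·15 = 11
a_28 = 15·11 + 16·4 = 8
a_29 = 15·8 + 16·11 = 7
a_30 = 15·7 + 16·8 = 12
a_31 = 15·12 + 16·7 = 3
a_32 = 15·3 + 16·12 = 16
a_33 = 15·16 + 16·3 = 16
a_34 = 15·16 + 16·16 = 3
a_35 = 15·3 + 16·16 = 12
(a_34, a_35) = (3, 12) = (a_0, a_1), so the sequence has period 34.
295 ≡ 23 (mod 34), hence a_295 = a_23 = 2.

2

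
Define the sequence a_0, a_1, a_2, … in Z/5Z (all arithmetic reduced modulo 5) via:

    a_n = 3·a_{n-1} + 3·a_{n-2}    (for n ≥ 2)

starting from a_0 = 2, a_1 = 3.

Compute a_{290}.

0

a_2 = 3·3 + 3·2 = 0
a_3 = 3·0 + 3·3 = 4
a_4 = 3·4 + 3·0 = 2
a_5 = 3·2 + 3·4 = 3
(a_4, a_5) = (2, 3) = (a_0, a_1), so the sequence has period 4.
290 ≡ 2 (mod 4), hence a_290 = a_2 = 0.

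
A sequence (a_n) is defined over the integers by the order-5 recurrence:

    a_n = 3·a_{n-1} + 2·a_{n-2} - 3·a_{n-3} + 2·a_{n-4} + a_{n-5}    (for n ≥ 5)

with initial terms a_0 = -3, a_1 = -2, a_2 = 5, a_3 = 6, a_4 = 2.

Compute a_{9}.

-555

a_5 = 3·2 + 2·6 + -3·5 + 2·-2 + 1·-3 = -4
a_6 = 3·-4 + 2·2 + -3·6 + 2·5 + 1·-2 = -18
a_7 = 3·-18 + 2·-4 + -3·2 + 2·6 + 1·5 = -51
a_8 = 3·-51 + 2·-18 + -3·-4 + 2·2 + 1·6 = -167
a_9 = 3·-167 + 2·-51 + -3·-18 + 2·-4 + 1·2 = -555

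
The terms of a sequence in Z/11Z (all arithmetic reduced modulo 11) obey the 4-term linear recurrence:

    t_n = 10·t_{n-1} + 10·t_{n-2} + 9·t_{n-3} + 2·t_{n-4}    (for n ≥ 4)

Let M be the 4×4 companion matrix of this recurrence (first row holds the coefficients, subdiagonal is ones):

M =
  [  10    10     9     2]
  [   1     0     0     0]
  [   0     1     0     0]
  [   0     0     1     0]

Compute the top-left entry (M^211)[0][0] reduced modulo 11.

2

(M^211)[0][0] is the top entry after applying M 211 times to the unit state (1, 0, 0, 0). Equivalently it is h_{214} for the auxiliary sequence (h_n) obeying the same recurrence with h_3 = 1 and h_i = 0 for 0 ≤ i < 3:
h_4 = 10·1 + 10·0 + 9·0 + 2·0 = 10
h_5 = 10·10 + 10·1 + 9·0 + 2·0 = 0
h_6 = 10·0 + 10·10 + 9·1 + 2·0 = 10
h_7 = 10·10 + 10·0 + 9·10 + 2·1 = 5
h_8 = 10·5 + 10·10 + 9·0 + 2·10 = 5
h_9 = 10·5 + 10·5 + 9·10 + 2·0 = 3
Continuing the recurrence:
  h_10 = 2;  h_11 = 6;  h_12 = 7;  h_13 = 0;  h_14 = 7;  h_15 = 2
  h_16 = 5;  h_17 = 1;  h_18 = 4;  h_19 = 0;  h_20 = 4;  h_21 = 1
  h_22 = 3;  h_23 = 10;  h_24 = 4;  h_25 = 4;  h_26 = 0;  h_27 = 8
  h_28 = 3;  h_29 = 8;  h_30 = 6;  h_31 = 7;  h_32 = 10;  h_33 = 9
  h_34 = 1;  h_35 = 6;  h_36 = 6;  h_37 = 4;  h_38 = 2;  h_39 = 5
  h_40 = 8;  h_41 = 2;  h_42 = 6;  h_43 = 8;  h_44 = 9;  h_45 = 8
  h_46 = 1;  h_47 = 0;  h_48 = 1;  h_49 = 2;  h_50 = 10;  h_51 = 8
  h_52 = 2;  h_53 = 7;  h_54 = 6;  h_55 = 10;  h_56 = 7;  h_57 = 7
  h_58 = 0;  h_59 = 10;  h_60 = 1;  h_61 = 3;  h_62 = 9;  h_63 = 6
  h_64 = 3;  h_65 = 1;  h_66 = 2;  h_67 = 3;  h_68 = 10;  h_69 = 7
  h_70 = 3;  h_71 = 9;  h_72 = 5;  h_73 = 5;  h_74 = 0;  h_75 = 3
  h_76 = 8;  h_77 = 10;  h_78 = 9;  h_79 = 4;  h_80 = 5;  h_81 = 4
  h_82 = 1;  h_83 = 4;  h_84 = 8;  h_85 = 5;  h_86 = 3;  h_87 = 6
  h_88 = 8;  h_89 = 1;  h_90 = 7;  h_91 = 10;  h_92 = 8;  h_93 = 3
  h_94 = 5;  h_95 = 7;  h_96 = 9;  h_97 = 2;  h_98 = 7;  h_99 = 9
  h_100 = 9;  h_101 = 5;  h_102 = 4;  h_103 = 2;  h_104 = 2;  h_105 = 9
  h_106 = 4;  h_107 = 9;  h_108 = 6;  h_109 = 6;  h_110 = 0;  h_111 = 0
  h_112 = 0;  h_113 = 1;  h_114 = 10;  h_115 = 0;  h_116 = 10;  h_117 = 5
  h_118 = 5;  h_119 = 3;  h_120 = 2;  h_121 = 6;  h_122 = 7;  h_123 = 0
  h_124 = 7;  h_125 = 2;  h_126 = 5;  h_127 = 1;  h_128 = 4;  h_129 = 0
  h_130 = 4;  h_131 = 1;  h_132 = 3;  h_133 = 10;  h_134 = 4;  h_135 = 4
  h_136 = 0;  h_137 = 8;  h_138 = 3;  h_139 = 8;  h_140 = 6;  h_141 = 7
  h_142 = 10;  h_143 = 9;  h_144 = 1;  h_145 = 6;  h_146 = 6;  h_147 = 4
  h_148 = 2;  h_149 = 5;  h_150 = 8;  h_151 = 2;  h_152 = 6;  h_153 = 8
  h_154 = 9;  h_155 = 8;  h_156 = 1;  h_157 = 0;  h_158 = 1;  h_159 = 2
  h_160 = 10;  h_161 = 8;  h_162 = 2;  h_163 = 7;  h_164 = 6;  h_165 = 10
  h_166 = 7;  h_167 = 7;  h_168 = 0;  h_169 = 10;  h_170 = 1;  h_171 = 3
  h_172 = 9;  h_173 = 6;  h_174 = 3;  h_175 = 1;  h_176 = 2;  h_177 = 3
  h_178 = 10;  h_179 = 7;  h_180 = 3;  h_181 = 9;  h_182 = 5;  h_183 = 5
  h_184 = 0;  h_185 = 3;  h_186 = 8;  h_187 = 10;  h_188 = 9;  h_189 = 4
  h_190 = 5;  h_191 = 4;  h_192 = 1;  h_193 = 4;  h_194 = 8;  h_195 = 5
  h_196 = 3;  h_197 = 6;  h_198 = 8;  h_199 = 1;  h_200 = 7;  h_201 = 10
  h_202 = 8;  h_203 = 3;  h_204 = 5;  h_205 = 7;  h_206 = 9;  h_207 = 2
  h_208 = 7;  h_209 = 9;  h_210 = 9;  h_211 = 5;  h_212 = 4
h_213 = 10·4 + 10·5 + 9·9 + 2·9 = 2
h_214 = 10·2 + 10·4 + 9·5 + 2·9 = 2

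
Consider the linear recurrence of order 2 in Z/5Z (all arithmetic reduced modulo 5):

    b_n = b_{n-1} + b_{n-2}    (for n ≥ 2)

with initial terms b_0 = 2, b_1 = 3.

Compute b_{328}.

4

b_2 = 1·3 + 1·2 = 0
b_3 = 1·0 + 1·3 = 3
b_4 = 1·3 + 1·0 = 3
b_5 = 1·3 + 1·3 = 1
b_6 = 1·1 + 1·3 = 4
b_7 = 1·4 + 1·1 = 0
b_8 = 1·0 + 1·4 = 4
b_9 = 1·4 + 1·0 = 4
b_10 = 1·4 + 1·4 = 3
b_11 = 1·3 + 1·4 = 2
b_12 = 1·2 + 1·3 = 0
b_13 = 1·0 + 1·2 = 2
b_14 = 1·2 + 1·0 = 2
b_15 = 1·2 + 1·2 = 4
b_16 = 1·4 + 1·2 = 1
b_17 = 1·1 + 1·4 = 0
b_18 = 1·0 + 1·1 = 1
b_19 = 1·1 + 1·0 = 1
b_20 = 1·1 + 1·1 = 2
b_21 = 1·2 + 1·1 = 3
(b_20, b_21) = (2, 3) = (b_0, b_1), so the sequence has period 20.
328 ≡ 8 (mod 20), hence b_328 = b_8 = 4.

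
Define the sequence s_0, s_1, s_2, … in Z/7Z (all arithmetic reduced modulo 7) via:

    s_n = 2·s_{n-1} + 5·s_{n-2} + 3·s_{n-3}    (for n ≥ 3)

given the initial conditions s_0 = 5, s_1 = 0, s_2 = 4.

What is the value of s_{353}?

2

s_3 = 2·4 + 5·0 + 3·5 = 2
s_4 = 2·2 + 5·4 + 3·0 = 3
s_5 = 2·3 + 5·2 + 3·4 = 0
s_6 = 2·0 + 5·3 + 3·2 = 0
s_7 = 2·0 + 5·0 + 3·3 = 2
s_8 = 2·2 + 5·0 + 3·0 = 4
Continuing the recurrence:
  s_9 = 4;  s_10 = 6;  s_11 = 2;  s_12 = 4;  s_13 = 1;  s_14 = 0
  s_15 = 3;  s_16 = 2;  s_17 = 5;  s_18 = 1;  s_19 = 5;  s_20 = 2
  s_21 = 4;  s_22 = 5;  s_23 = 1;  s_24 = 4;  s_25 = 0;  s_26 = 2
  s_27 = 2;  s_28 = 0;  s_29 = 2;  s_30 = 3;  s_31 = 2;  s_32 = 4
  s_33 = 6;  s_34 = 3;  s_35 = 6;  s_36 = 3;  s_37 = 3;  s_38 = 4
  s_39 = 4;  s_40 = 2;  s_41 = 1;  s_42 = 3;  s_43 = 3;  s_44 = 3
  s_45 = 2;  s_46 = 0;  s_47 = 5;  s_48 = 2;  s_49 = 1;  s_50 = 6
  s_51 = 2;  s_52 = 2;  s_53 = 4;  s_54 = 3;  s_55 = 4;  s_56 = 0
  s_57 = 1;  s_58 = 0;  s_59 = 5;  s_60 = 6;  s_61 = 2;  s_62 = 0
  s_63 = 0;  s_64 = 6;  s_65 = 5;  s_66 = 5;  s_67 = 4;  s_68 = 6
  s_69 = 5;  s_70 = 3;  s_71 = 0;  s_72 = 2;  s_73 = 6;  s_74 = 1
  s_75 = 3;  s_76 = 1;  s_77 = 6;  s_78 = 5;  s_79 = 1;  s_80 = 3
  s_81 = 5;  s_82 = 0;  s_83 = 6;  s_84 = 6;  s_85 = 0;  s_86 = 6
  s_87 = 2;  s_88 = 6;  s_89 = 5;  s_90 = 4;  s_91 = 2;  s_92 = 4
  s_93 = 2;  s_94 = 2;  s_95 = 5;  s_96 = 5;  s_97 = 6;  s_98 = 3
  s_99 = 2;  s_100 = 2;  s_101 = 2;  s_102 = 6;  s_103 = 0;  s_104 = 1
  s_105 = 6;  s_106 = 3;  s_107 = 4;  s_108 = 6;  s_109 = 6;  s_110 = 5
  s_111 = 2;  s_112 = 5;  s_113 = 0;  s_114 = 3;  s_115 = 0;  s_116 = 1
  s_117 = 4;  s_118 = 6;  s_119 = 0;  s_120 = 0;  s_121 = 4;  s_122 = 1
  s_123 = 1;  s_124 = 5;  s_125 = 4;  s_126 = 1;  s_127 = 2;  s_128 = 0
  s_129 = 6;  s_130 = 4;  s_131 = 3;  s_132 = 2;  s_133 = 3;  s_134 = 4
  s_135 = 1;  s_136 = 3;  s_137 = 2;  s_138 = 1;  s_139 = 0;  s_140 = 4
  s_141 = 4;  s_142 = 0;  s_143 = 4;  s_144 = 6;  s_145 = 4;  s_146 = 1
  s_147 = 5;  s_148 = 6;  s_149 = 5;  s_150 = 6;  s_151 = 6;  s_152 = 1
  s_153 = 1;  s_154 = 4;  s_155 = 2;  s_156 = 6;  s_157 = 6;  s_158 = 6
  s_159 = 4;  s_160 = 0;  s_161 = 3;  s_162 = 4;  s_163 = 2;  s_164 = 5
  s_165 = 4;  s_166 = 4;  s_167 = 1;  s_168 = 6;  s_169 = 1;  s_170 = 0
  s_171 = 2;  s_172 = 0;  s_173 = 3;  s_174 = 5;  s_175 = 4;  s_176 = 0
  s_177 = 0;  s_178 = 5;  s_179 = 3;  s_180 = 3;  s_181 = 1;  s_182 = 5
  s_183 = 3;  s_184 = 6;  s_185 = 0;  s_186 = 4;  s_187 = 5;  s_188 = 2
  s_189 = 6;  s_190 = 2;  s_191 = 5;  s_192 = 3;  s_193 = 2;  s_194 = 6
  s_195 = 3;  s_196 = 0;  s_197 = 5;  s_198 = 5;  s_199 = 0;  s_200 = 5
  s_201 = 4;  s_202 = 5;  s_203 = 3;  s_204 = 1;  s_205 = 4;  s_206 = 1
  s_207 = 4;  s_208 = 4;  s_209 = 3;  s_210 = 3;  s_211 = 5;  s_212 = 6
  s_213 = 4;  s_214 = 4;  s_215 = 4;  s_216 = 5;  s_217 = 0;  s_218 = 2
  s_219 = 5;  s_220 = 6;  s_221 = 1;  s_222 = 5;  s_223 = 5;  s_224 = 3
  s_225 = 4;  s_226 = 3;  s_227 = 0;  s_228 = 6;  s_229 = 0;  s_230 = 2
  s_231 = 1;  s_232 = 5;  s_233 = 0;  s_234 = 0;  s_235 = 1;  s_236 = 2
  s_237 = 2;  s_238 = 3;  s_239 = 1;  s_240 = 2;  s_241 = 4;  s_242 = 0
  s_243 = 5;  s_244 = 1;  s_245 = 6;  s_246 = 4;  s_247 = 6;  s_248 = 1
  s_249 = 2;  s_250 = 6;  s_251 = 4;  s_252 = 2;  s_253 = 0;  s_254 = 1
  s_255 = 1;  s_256 = 0;  s_257 = 1;  s_258 = 5;  s_259 = 1;  s_260 = 2
  s_261 = 3;  s_262 = 5;  s_263 = 3;  s_264 = 5;  s_265 = 5;  s_266 = 2
  s_267 = 2;  s_268 = 1;  s_269 = 4;  s_270 = 5;  s_271 = 5;  s_272 = 5
  s_273 = 1;  s_274 = 0;  s_275 = 6;  s_276 = 1;  s_277 = 4;  s_278 = 3
  s_279 = 1;  s_280 = 1;  s_281 = 2;  s_282 = 5;  s_283 = 2;  s_284 = 0
  s_285 = 4;  s_286 = 0;  s_287 = 6;  s_288 = 3;  s_289 = 1;  s_290 = 0
  s_291 = 0;  s_292 = 3;  s_293 = 6;  s_294 = 6;  s_295 = 2;  s_296 = 3
  s_297 = 6;  s_298 = 5;  s_299 = 0;  s_300 = 1;  s_301 = 3;  s_302 = 4
  s_303 = 5;  s_304 = 4;  s_305 = 3;  s_306 = 6;  s_307 = 4;  s_308 = 5
  s_309 = 6;  s_310 = 0;  s_311 = 3;  s_312 = 3;  s_313 = 0;  s_314 = 3
  s_315 = 1;  s_316 = 3;  s_317 = 6;  s_318 = 2;  s_319 = 1;  s_320 = 2
  s_321 = 1;  s_322 = 1;  s_323 = 6;  s_324 = 6;  s_325 = 3;  s_326 = 5
  s_327 = 1;  s_328 = 1;  s_329 = 1;  s_330 = 3;  s_331 = 0;  s_332 = 4
  s_333 = 3;  s_334 = 5;  s_335 = 2;  s_336 = 3;  s_337 = 3;  s_338 = 6
  s_339 = 1;  s_340 = 6;  s_341 = 0;  s_342 = 5;  s_343 = 0;  s_344 = 4
  s_345 = 2;  s_346 = 3;  s_347 = 0;  s_348 = 0;  s_349 = 2;  s_350 = 4
  s_351 = 4
s_352 = 2·4 + 5·4 + 3·2 = 6
s_353 = 2·6 + 5·4 + 3·4 = 2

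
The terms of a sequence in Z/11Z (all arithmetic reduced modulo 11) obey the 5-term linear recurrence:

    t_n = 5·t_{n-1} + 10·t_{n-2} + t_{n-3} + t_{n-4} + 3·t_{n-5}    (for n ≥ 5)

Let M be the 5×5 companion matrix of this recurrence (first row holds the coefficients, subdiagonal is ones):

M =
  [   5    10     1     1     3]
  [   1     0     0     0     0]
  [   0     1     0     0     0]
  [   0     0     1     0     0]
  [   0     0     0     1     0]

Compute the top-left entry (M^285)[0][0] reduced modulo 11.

(M^285)[0][0] is the top entry after applying M 285 times to the unit state (1, 0, 0, 0, 0). Equivalently it is h_{289} for the auxiliary sequence (h_n) obeying the same recurrence with h_4 = 1 and h_i = 0 for 0 ≤ i < 4:
h_5 = 5·1 + 10·0 + 1·0 + 1·0 + 3·0 = 5
h_6 = 5·5 + 10·1 + 1·0 + 1·0 + 3·0 = 2
h_7 = 5·2 + 10·5 + 1·1 + 1·0 + 3·0 = 6
h_8 = 5·6 + 10·2 + 1·5 + 1·1 + 3·0 = 1
h_9 = 5·1 + 10·6 + 1·2 + 1·5 + 3·1 = 9
h_10 = 5·9 + 10·1 + 1·6 + 1·2 + 3·5 = 1
Continuing the recurrence:
  h_11 = 9;  h_12 = 6;  h_13 = 1;  h_14 = 3;  h_15 = 10;  h_16 = 4
  h_17 = 10;  h_18 = 7;  h_19 = 4;  h_20 = 2;  h_21 = 2;  h_22 = 5
  h_23 = 6;  h_24 = 8;  h_25 = 3;  h_26 = 2;  h_27 = 3;  h_28 = 9
  h_29 = 5;  h_30 = 8;  h_31 = 9;  h_32 = 5;  h_33 = 1;  h_34 = 10
  h_35 = 10;  h_36 = 7;  h_37 = 7;  h_38 = 7;  h_39 = 9;  h_40 = 5
  h_41 = 7;  h_42 = 1;  h_43 = 0;  h_44 = 5;  h_45 = 4;  h_46 = 4
  h_47 = 2;  h_48 = 4;  h_49 = 8;  h_50 = 10;  h_51 = 5;  h_52 = 0
  h_53 = 3;  h_54 = 10;  h_55 = 5;  h_56 = 0;  h_57 = 8;  h_58 = 9
  h_59 = 6;  h_60 = 0;  h_61 = 0;  h_62 = 6;  h_63 = 8;  h_64 = 8
  h_65 = 5;  h_66 = 9;  h_67 = 8;  h_68 = 2;  h_69 = 7;  h_70 = 10
  h_71 = 3;  h_72 = 5;  h_73 = 1;  h_74 = 1;  h_75 = 9;  h_76 = 4
  h_77 = 6;  h_78 = 6;  h_79 = 7;  h_80 = 0;  h_81 = 6;  h_82 = 6
  h_83 = 5;  h_84 = 2;  h_85 = 6;  h_86 = 2;  h_87 = 7;  h_88 = 1
  h_89 = 1;  h_90 = 9;  h_91 = 3;  h_92 = 7;  h_93 = 1;  h_94 = 2
  h_95 = 2;  h_96 = 3;  h_97 = 4;  h_98 = 2;  h_99 = 6;  h_100 = 8
  h_101 = 5;  h_102 = 4;  h_103 = 2;  h_104 = 4;  h_105 = 7;  h_106 = 8
  h_107 = 7;  h_108 = 0;  h_109 = 9;  h_110 = 4;  h_111 = 9;  h_112 = 5
  h_113 = 7;  h_114 = 4;  h_115 = 6;  h_116 = 10;  h_117 = 4;  h_118 = 8
  h_119 = 9;  h_120 = 3;  h_121 = 4;  h_122 = 2;  h_123 = 9;  h_124 = 0
  h_125 = 6;  h_126 = 9;  h_127 = 10;  h_128 = 8;  h_129 = 1;  h_130 = 1
  h_131 = 5;  h_132 = 8;  h_133 = 6;  h_134 = 9;  h_135 = 0;  h_136 = 9
  h_137 = 7;  h_138 = 9;  h_139 = 8;  h_140 = 3;  h_141 = 6;  h_142 = 10
  h_143 = 5;  h_144 = 4;  h_145 = 7;  h_146 = 9;  h_147 = 0;  h_148 = 6
  h_149 = 3;  h_150 = 6;  h_151 = 5;  h_152 = 6;  h_153 = 8;  h_154 = 10
  h_155 = 5;  h_156 = 0;  h_157 = 9;  h_158 = 7;  h_159 = 6;  h_160 = 3
  h_161 = 3;  h_162 = 8;  h_163 = 1;  h_164 = 10;  h_165 = 3;  h_166 = 1
  h_167 = 4;  h_168 = 2;  h_169 = 7;  h_170 = 3;  h_171 = 6;  h_172 = 4
  h_173 = 8;  h_174 = 0;  h_175 = 0;  h_176 = 8;  h_177 = 5;  h_178 = 8
  h_179 = 10;  h_180 = 0;  h_181 = 5;  h_182 = 3;  h_183 = 0;  h_184 = 10
  h_185 = 3;  h_186 = 1;  h_187 = 10;  h_188 = 7;  h_189 = 4;  h_190 = 0
  h_191 = 5;  h_192 = 0;  h_193 = 9;  h_194 = 7;  h_195 = 9;  h_196 = 7
  h_197 = 9;  h_198 = 4;  h_199 = 4;  h_200 = 4;  h_201 = 6;  h_202 = 6
  h_203 = 0;  h_204 = 5;  h_205 = 5;  h_206 = 0;  h_207 = 7;  h_208 = 1
  h_209 = 7;  h_210 = 1;  h_211 = 6;  h_212 = 3;  h_213 = 9;  h_214 = 4
  h_215 = 1;  h_216 = 9;  h_217 = 0;  h_218 = 1;  h_219 = 5;  h_220 = 3
  h_221 = 5;  h_222 = 6;  h_223 = 3;  h_224 = 10;  h_225 = 1;  h_226 = 8
  h_227 = 4;  h_228 = 10;  h_229 = 8;  h_230 = 1;  h_231 = 2;  h_232 = 6
  h_233 = 1;  h_234 = 4;  h_235 = 8;  h_236 = 5;  h_237 = 7;  h_238 = 1
  h_239 = 1;  h_240 = 7;  h_241 = 2;  h_242 = 4;  h_243 = 7;  h_244 = 10
  h_245 = 4;  h_246 = 5;  h_247 = 6;  h_248 = 5;  h_249 = 3;  h_250 = 0
  h_251 = 1;  h_252 = 9;  h_253 = 7;  h_254 = 3;  h_255 = 7;  h_256 = 7
  h_257 = 10;  h_258 = 8;  h_259 = 9;  h_260 = 9;  h_261 = 9;  h_262 = 6
  h_263 = 8;  h_264 = 2;  h_265 = 0;  h_266 = 6;  h_267 = 3;  h_268 = 2
  h_269 = 8;  h_270 = 3;  h_271 = 8;  h_272 = 1;  h_273 = 3;  h_274 = 5
  h_275 = 7;  h_276 = 3;  h_277 = 8;  h_278 = 3;  h_279 = 10;  h_280 = 2
  h_281 = 9;  h_282 = 3;  h_283 = 5;  h_284 = 8;  h_285 = 9;  h_286 = 6
  h_287 = 10
h_288 = 5·10 + 10·6 + 1·9 + 1·8 + 3·5 = 10
h_289 = 5·10 + 10·10 + 1·6 + 1·9 + 3·8 = 2

2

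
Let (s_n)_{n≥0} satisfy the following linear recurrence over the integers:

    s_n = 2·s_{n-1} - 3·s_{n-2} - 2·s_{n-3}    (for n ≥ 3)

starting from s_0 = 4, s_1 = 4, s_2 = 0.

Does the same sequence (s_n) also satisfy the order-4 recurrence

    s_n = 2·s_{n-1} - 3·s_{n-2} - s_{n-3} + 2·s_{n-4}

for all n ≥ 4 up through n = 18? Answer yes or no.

no

Terms s_0..s_18: 4, 4, 0, -20, -48, -36, 112, 428, 592, -324, -3280, -6772, -3056, 20764, 64240, 72300, -89648, -524676, -925008
n=4: candidate gives -36, actual s_4 = -48 ✗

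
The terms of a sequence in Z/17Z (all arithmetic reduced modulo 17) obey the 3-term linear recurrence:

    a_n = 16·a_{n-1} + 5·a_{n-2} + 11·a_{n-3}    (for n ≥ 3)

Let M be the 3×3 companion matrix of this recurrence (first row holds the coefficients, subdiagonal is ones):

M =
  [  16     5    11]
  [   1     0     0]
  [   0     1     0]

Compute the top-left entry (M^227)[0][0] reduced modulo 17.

12

(M^227)[0][0] is the top entry after applying M 227 times to the unit state (1, 0, 0). Equivalently it is h_{229} for the auxiliary sequence (h_n) obeying the same recurrence with h_2 = 1 and h_i = 0 for 0 ≤ i < 2:
h_3 = 16·1 + 5·0 + 11·0 = 16
h_4 = 16·16 + 5·1 + 11·0 = 6
h_5 = 16·6 + 5·16 + 11·1 = 0
h_6 = 16·0 + 5·6 + 11·16 = 2
h_7 = 16·2 + 5·0 + 11·6 = 13
h_8 = 16·13 + 5·2 + 11·0 = 14
Continuing the recurrence:
  h_9 = 5;  h_10 = 4;  h_11 = 5;  h_12 = 2;  h_13 = 16;  h_14 = 15
  h_15 = 2;  h_16 = 11;  h_17 = 11;  h_18 = 15;  h_19 = 8;  h_20 = 1
  h_21 = 0;  h_22 = 8;  h_23 = 3;  h_24 = 3;  h_25 = 15;  h_26 = 16
  h_27 = 7;  h_28 = 0;  h_29 = 7;  h_30 = 2;  h_31 = 16;  h_32 = 3
  h_33 = 14;  h_34 = 7;  h_35 = 11;  h_36 = 8;  h_37 = 5;  h_38 = 3
  h_39 = 8;  h_40 = 11;  h_41 = 11;  h_42 = 13;  h_43 = 10;  h_44 = 6
  h_45 = 0;  h_46 = 4;  h_47 = 11;  h_48 = 9;  h_49 = 5;  h_50 = 8
  h_51 = 14;  h_52 = 13;  h_53 = 9;  h_54 = 6;  h_55 = 12;  h_56 = 15
  h_57 = 9;  h_58 = 11;  h_59 = 12;  h_60 = 6;  h_61 = 5;  h_62 = 4
  h_63 = 2;  h_64 = 5;  h_65 = 15;  h_66 = 15;  h_67 = 13;  h_68 = 6
  h_69 = 3;  h_70 = 0;  h_71 = 13;  h_72 = 3;  h_73 = 11;  h_74 = 11
  h_75 = 9;  h_76 = 14;  h_77 = 16;  h_78 = 0;  h_79 = 13;  h_80 = 10
  h_81 = 4;  h_82 = 2;  h_83 = 9;  h_84 = 11;  h_85 = 5;  h_86 = 13
  h_87 = 14;  h_88 = 4;  h_89 = 5;  h_90 = 16;  h_91 = 2;  h_92 = 14
  h_93 = 2;  h_94 = 5;  h_95 = 6;  h_96 = 7;  h_97 = 10;  h_98 = 6
  h_99 = 2;  h_100 = 2;  h_101 = 6;  h_102 = 9;  h_103 = 9;  h_104 = 0
  h_105 = 8;  h_106 = 6;  h_107 = 0;  h_108 = 16;  h_109 = 16;  h_110 = 13
  h_111 = 5;  h_112 = 15;  h_113 = 0;  h_114 = 11;  h_115 = 1;  h_116 = 3
  h_117 = 4;  h_118 = 5;  h_119 = 14;  h_120 = 4;  h_121 = 2;  h_122 = 2
  h_123 = 1;  h_124 = 14;  h_125 = 13;  h_126 = 0;  h_127 = 15;  h_128 = 9
  h_129 = 15;  h_130 = 8;  h_131 = 13;  h_132 = 5;  h_133 = 12;  h_134 = 3
  h_135 = 10;  h_136 = 1;  h_137 = 14;  h_138 = 16;  h_139 = 14;  h_140 = 16
  h_141 = 9;  h_142 = 4;  h_143 = 13;  h_144 = 4;  h_145 = 3;  h_146 = 7
  h_147 = 1;  h_148 = 16;  h_149 = 15;  h_150 = 8;  h_151 = 5;  h_152 = 13
  h_153 = 15;  h_154 = 3;  h_155 = 11;  h_156 = 16;  h_157 = 4;  h_158 = 10
  h_159 = 16;  h_160 = 10;  h_161 = 10;  h_162 = 12;  h_163 = 12;  h_164 = 5
  h_165 = 0;  h_166 = 4;  h_167 = 0;  h_168 = 3;  h_169 = 7;  h_170 = 8
  h_171 = 9;  h_172 = 6;  h_173 = 8;  h_174 = 2;  h_175 = 2;  h_176 = 11
  h_177 = 4;  h_178 = 5;  h_179 = 0;  h_180 = 1;  h_181 = 3;  h_182 = 2
  h_183 = 7;  h_184 = 2;  h_185 = 4;  h_186 = 15;  h_187 = 10;  h_188 = 7
  h_189 = 4;  h_190 = 5;  h_191 = 7;  h_192 = 11;  h_193 = 11;  h_194 = 2
  h_195 = 4;  h_196 = 8;  h_197 = 0;  h_198 = 16;  h_199 = 4;  h_200 = 8
  h_201 = 1;  h_202 = 15;  h_203 = 10;  h_204 = 8;  h_205 = 3;  h_206 = 11
  h_207 = 7;  h_208 = 13;  h_209 = 7;  h_210 = 16;  h_211 = 9;  h_212 = 12
  h_213 = 5;  h_214 = 1;  h_215 = 3;  h_216 = 6;  h_217 = 3;  h_218 = 9
  h_219 = 4;  h_220 = 6;  h_221 = 11;  h_222 = 12;  h_223 = 7;  h_224 = 4
  h_225 = 10;  h_226 = 2;  h_227 = 7
h_228 = 16·7 + 5·2 + 11·10 = 11
h_229 = 16·11 + 5·7 + 11·2 = 12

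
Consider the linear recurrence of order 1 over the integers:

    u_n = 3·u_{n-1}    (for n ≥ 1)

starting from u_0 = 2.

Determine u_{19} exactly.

2324522934

u_1 = 3·2 = 6
u_2 = 3·6 = 18
u_3 = 3·18 = 54
u_4 = 3·54 = 162
u_5 = 3·162 = 486
u_6 = 3·486 = 1458
u_7 = 3·1458 = 4374
u_8 = 3·4374 = 13122
u_9 = 3·13122 = 39366
u_10 = 3·39366 = 118098
u_11 = 3·118098 = 354294
u_12 = 3·354294 = 1062882
u_13 = 3·1062882 = 3188646
u_14 = 3·3188646 = 9565938
u_15 = 3·9565938 = 28697814
u_16 = 3·28697814 = 86093442
u_17 = 3·86093442 = 258280326
u_18 = 3·258280326 = 774840978
u_19 = 3·774840978 = 2324522934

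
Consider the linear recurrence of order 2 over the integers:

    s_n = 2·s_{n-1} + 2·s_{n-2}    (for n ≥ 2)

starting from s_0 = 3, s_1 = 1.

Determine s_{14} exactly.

1190912

s_2 = 2·1 + 2·3 = 8
s_3 = 2·8 + 2·1 = 18
s_4 = 2·18 + 2·8 = 52
s_5 = 2·52 + 2·18 = 140
s_6 = 2·140 + 2·52 = 384
s_7 = 2·384 + 2·140 = 1048
s_8 = 2·1048 + 2·384 = 2864
s_9 = 2·2864 + 2·1048 = 7824
s_10 = 2·7824 + 2·2864 = 21376
s_11 = 2·21376 + 2·7824 = 58400
s_12 = 2·58400 + 2·21376 = 159552
s_13 = 2·159552 + 2·58400 = 435904
s_14 = 2·435904 + 2·159552 = 1190912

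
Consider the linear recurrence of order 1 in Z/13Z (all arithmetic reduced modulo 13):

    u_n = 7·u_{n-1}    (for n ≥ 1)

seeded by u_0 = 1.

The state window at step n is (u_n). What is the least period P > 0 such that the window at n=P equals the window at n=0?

n=0: window = (1)
n=1: window = (7)
n=2: window = (10)
n=3: window = (5)
n=4: window = (9)
n=5: window = (11)
n=6: window = (12)
n=7: window = (6)
n=8: window = (3)
n=9: window = (8)
n=10: window = (4)
n=11: window = (2)
n=12: window = (1)
window at n=12 equals window at n=0 → period = 12

12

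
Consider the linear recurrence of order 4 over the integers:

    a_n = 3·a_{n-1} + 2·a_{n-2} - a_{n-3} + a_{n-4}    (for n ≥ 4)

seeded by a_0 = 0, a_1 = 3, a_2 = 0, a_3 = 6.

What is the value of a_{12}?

a_4 = 3·6 + 2·0 + -1·3 + 1·0 = 15
a_5 = 3·15 + 2·6 + -1·0 + 1·3 = 60
a_6 = 3·60 + 2·15 + -1·6 + 1·0 = 204
a_7 = 3·204 + 2·60 + -1·15 + 1·6 = 723
a_8 = 3·723 + 2·204 + -1·60 + 1·15 = 2532
a_9 = 3·2532 + 2·723 + -1·204 + 1·60 = 8898
a_10 = 3·8898 + 2·2532 + -1·723 + 1·204 = 31239
a_11 = 3·31239 + 2·8898 + -1·2532 + 1·723 = 109704
a_12 = 3·109704 + 2·31239 + -1·8898 + 1·2532 = 385224

385224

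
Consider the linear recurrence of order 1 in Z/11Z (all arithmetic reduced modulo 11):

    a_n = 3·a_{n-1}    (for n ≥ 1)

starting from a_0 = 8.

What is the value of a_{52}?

a_1 = 3·8 = 2
a_2 = 3·2 = 6
a_3 = 3·6 = 7
a_4 = 3·7 = 10
a_5 = 3·10 = 8
(a_5) = (8) = (a_0), so the sequence has period 5.
52 ≡ 2 (mod 5), hence a_52 = a_2 = 6.

6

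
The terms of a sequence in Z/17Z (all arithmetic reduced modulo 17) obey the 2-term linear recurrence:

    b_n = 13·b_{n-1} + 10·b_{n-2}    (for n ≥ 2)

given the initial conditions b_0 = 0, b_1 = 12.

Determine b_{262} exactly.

2

b_2 = 13·12 + 10·0 = 3
b_3 = 13·3 + 10·12 = 6
b_4 = 13·6 + 10·3 = 6
b_5 = 13·6 + 10·6 = 2
b_6 = 13·2 + 10·6 = 1
b_7 = 13·1 + 10·2 = 16
Continuing the recurrence:
  b_8 = 14;  b_9 = 2;  b_10 = 13;  b_11 = 2;  b_12 = 3;  b_13 = 8
  b_14 = 15;  b_15 = 3;  b_16 = 2;  b_17 = 5;  b_18 = 0;  b_19 = 16
  b_20 = 4;  b_21 = 8;  b_22 = 8;  b_23 = 14;  b_24 = 7;  b_25 = 10
  b_26 = 13;  b_27 = 14;  b_28 = 6;  b_29 = 14;  b_30 = 4;  b_31 = 5
  b_32 = 3;  b_33 = 4;  b_34 = 14;  b_35 = 1;  b_36 = 0;  b_37 = 10
  b_38 = 11;  b_39 = 5;  b_40 = 5;  b_41 = 13;  b_42 = 15;  b_43 = 2
  b_44 = 6;  b_45 = 13;  b_46 = 8;  b_47 = 13;  b_48 = 11;  b_49 = 1
  b_50 = 4;  b_51 = 11;  b_52 = 13;  b_53 = 7;  b_54 = 0;  b_55 = 2
  b_56 = 9;  b_57 = 1;  b_58 = 1;  b_59 = 6;  b_60 = 3;  b_61 = 14
  b_62 = 8;  b_63 = 6;  b_64 = 5;  b_65 = 6;  b_66 = 9;  b_67 = 7
  b_68 = 11;  b_69 = 9;  b_70 = 6;  b_71 = 15;  b_72 = 0;  b_73 = 14
  b_74 = 12;  b_75 = 7;  b_76 = 7;  b_77 = 8;  b_78 = 4;  b_79 = 13
  b_80 = 5;  b_81 = 8;  b_82 = 1;  b_83 = 8;  b_84 = 12;  b_85 = 15
  b_86 = 9;  b_87 = 12;  b_88 = 8;  b_89 = 3;  b_90 = 0;  b_91 = 13
  b_92 = 16;  b_93 = 15;  b_94 = 15;  b_95 = 5;  b_96 = 11;  b_97 = 6
  b_98 = 1;  b_99 = 5;  b_100 = 7;  b_101 = 5;  b_102 = 16;  b_103 = 3
  b_104 = 12;  b_105 = 16;  b_106 = 5;  b_107 = 4;  b_108 = 0;  b_109 = 6
  b_110 = 10;  b_111 = 3;  b_112 = 3;  b_113 = 1;  b_114 = 9;  b_115 = 8
  b_116 = 7;  b_117 = 1;  b_118 = 15;  b_119 = 1;  b_120 = 10;  b_121 = 4
  b_122 = 16;  b_123 = 10;  b_124 = 1;  b_125 = 11;  b_126 = 0;  b_127 = 8
  b_128 = 2;  b_129 = 4;  b_130 = 4;  b_131 = 7;  b_132 = 12;  b_133 = 5
  b_134 = 15;  b_135 = 7;  b_136 = 3;  b_137 = 7;  b_138 = 2;  b_139 = 11
  b_140 = 10;  b_141 = 2;  b_142 = 7;  b_143 = 9;  b_144 = 0;  b_145 = 5
  b_146 = 14;  b_147 = 11;  b_148 = 11;  b_149 = 15;  b_150 = 16;  b_151 = 1
  b_152 = 3;  b_153 = 15;  b_154 = 4;  b_155 = 15;  b_156 = 14;  b_157 = 9
  b_158 = 2;  b_159 = 14;  b_160 = 15;  b_161 = 12;  b_162 = 0;  b_163 = 1
  b_164 = 13;  b_165 = 9;  b_166 = 9;  b_167 = 3;  b_168 = 10;  b_169 = 7
  b_170 = 4;  b_171 = 3;  b_172 = 11;  b_173 = 3;  b_174 = 13;  b_175 = 12
  b_176 = 14;  b_177 = 13;  b_178 = 3;  b_179 = 16;  b_180 = 0;  b_181 = 7
  b_182 = 6;  b_183 = 12;  b_184 = 12;  b_185 = 4;  b_186 = 2;  b_187 = 15
  b_188 = 11;  b_189 = 4;  b_190 = 9;  b_191 = 4;  b_192 = 6;  b_193 = 16
  b_194 = 13;  b_195 = 6;  b_196 = 4;  b_197 = 10;  b_198 = 0;  b_199 = 15
  b_200 = 8;  b_201 = 16;  b_202 = 16;  b_203 = 11;  b_204 = 14;  b_205 = 3
  b_206 = 9;  b_207 = 11;  b_208 = 12;  b_209 = 11;  b_210 = 8;  b_211 = 10
  b_212 = 6;  b_213 = 8;  b_214 = 11;  b_215 = 2;  b_216 = 0;  b_217 = 3
  b_218 = 5;  b_219 = 10;  b_220 = 10;  b_221 = 9;  b_222 = 13;  b_223 = 4
  b_224 = 12;  b_225 = 9;  b_226 = 16;  b_227 = 9;  b_228 = 5;  b_229 = 2
  b_230 = 8;  b_231 = 5;  b_232 = 9;  b_233 = 14;  b_234 = 0;  b_235 = 4
  b_236 = 1;  b_237 = 2;  b_238 = 2;  b_239 = 12;  b_240 = 6;  b_241 = 11
  b_242 = 16;  b_243 = 12;  b_244 = 10;  b_245 = 12;  b_246 = 1;  b_247 = 14
  b_248 = 5;  b_249 = 1;  b_250 = 12;  b_251 = 13;  b_252 = 0;  b_253 = 11
  b_254 = 7;  b_255 = 14;  b_256 = 14;  b_257 = 16;  b_258 = 8;  b_259 = 9
  b_260 = 10
b_261 = 13·10 + 10·9 = 16
b_262 = 13·16 + 10·10 = 2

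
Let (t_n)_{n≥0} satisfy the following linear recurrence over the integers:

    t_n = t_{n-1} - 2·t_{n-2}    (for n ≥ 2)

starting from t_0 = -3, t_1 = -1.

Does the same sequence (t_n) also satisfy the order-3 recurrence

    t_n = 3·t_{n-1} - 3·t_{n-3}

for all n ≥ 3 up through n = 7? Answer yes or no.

no

Terms t_0..t_7: -3, -1, 5, 7, -3, -17, -11, 23
n=3: candidate gives 24, actual t_3 = 7 ✗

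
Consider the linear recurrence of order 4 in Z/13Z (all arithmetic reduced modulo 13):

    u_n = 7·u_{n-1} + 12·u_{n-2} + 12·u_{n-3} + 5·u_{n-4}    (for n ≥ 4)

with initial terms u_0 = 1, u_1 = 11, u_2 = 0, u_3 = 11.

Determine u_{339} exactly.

u_4 = 7·11 + 12·0 + 12·11 + 5·1 = 6
u_5 = 7·6 + 12·11 + 12·0 + 5·11 = 8
u_6 = 7·8 + 12·6 + 12·11 + 5·0 = 0
u_7 = 7·0 + 12·8 + 12·6 + 5·11 = 2
u_8 = 7·2 + 12·0 + 12·8 + 5·6 = 10
u_9 = 7·10 + 12·2 + 12·0 + 5·8 = 4
Continuing the recurrence:
  u_10 = 3;  u_11 = 4;  u_12 = 6;  u_13 = 3;  u_14 = 0;  u_15 = 11
  u_16 = 0;  u_17 = 4;  u_18 = 4;  u_19 = 1;  u_20 = 12;  u_21 = 8
  u_22 = 11;  u_23 = 10;  u_24 = 7;  u_25 = 3;  u_26 = 7;  u_27 = 11
  u_28 = 11;  u_29 = 9;  u_30 = 11;  u_31 = 8;  u_32 = 0;  u_33 = 0
  u_34 = 8;  u_35 = 5;  u_36 = 1;  u_37 = 7;  u_38 = 5;  u_39 = 0
  u_40 = 6;  u_41 = 7;  u_42 = 3;  u_43 = 8;  u_44 = 11;  u_45 = 10
  u_46 = 1;  u_47 = 0;  u_48 = 5;  u_49 = 6;  u_50 = 3;  u_51 = 10
  u_52 = 8;  u_53 = 8;  u_54 = 1;  u_55 = 2;  u_56 = 6;  u_57 = 1
  u_58 = 4;  u_59 = 5;  u_60 = 8;  u_61 = 0;  u_62 = 7;  u_63 = 1
  u_64 = 1;  u_65 = 12;  u_66 = 0;  u_67 = 5;  u_68 = 2;  u_69 = 4
  u_70 = 8;  u_71 = 10;  u_72 = 3;  u_73 = 10;  u_74 = 6;  u_75 = 1
  u_76 = 6;  u_77 = 7;  u_78 = 7;  u_79 = 2;  u_80 = 4;  u_81 = 2
  u_82 = 4;  u_83 = 6;  u_84 = 4;  u_85 = 2;  u_86 = 11;  u_87 = 10
  u_88 = 12;  u_89 = 8;  u_90 = 11;  u_91 = 3;  u_92 = 10;  u_93 = 5
  u_94 = 12;  u_95 = 6;  u_96 = 10;  u_97 = 12;  u_98 = 11;  u_99 = 7
  u_100 = 11;  u_101 = 2;  u_102 = 12;  u_103 = 2;  u_104 = 3;  u_105 = 4
  u_106 = 5;  u_107 = 12;  u_108 = 12;  u_109 = 9;  u_110 = 12;  u_111 = 6
  u_112 = 3;  u_113 = 9;  u_114 = 10;  u_115 = 10;  u_116 = 1;  u_117 = 6
  u_118 = 3;  u_119 = 12;  u_120 = 2;  u_121 = 3;  u_122 = 9;  u_123 = 1
  u_124 = 5;  u_125 = 1;  u_126 = 7;  u_127 = 9;  u_128 = 2;  u_129 = 3
  u_130 = 6;  u_131 = 4;  u_132 = 3;  u_133 = 0;  u_134 = 10;  u_135 = 9
  u_136 = 3;  u_137 = 2;  u_138 = 0;  u_139 = 1;  u_140 = 7;  u_141 = 6
  u_142 = 8;  u_143 = 9;  u_144 = 6;  u_145 = 3;  u_146 = 7;  u_147 = 7
  u_148 = 4;  u_149 = 3;  u_150 = 6;  u_151 = 5;  u_152 = 7;  u_153 = 1
  u_154 = 12;  u_155 = 10;  u_156 = 1;  u_157 = 3;  u_158 = 5;  u_159 = 3
  u_160 = 5;  u_161 = 3;  u_162 = 12;  u_163 = 0;  u_164 = 10;  u_165 = 8
  u_166 = 2;  u_167 = 9;  u_168 = 12;  u_169 = 9;  u_170 = 0;  u_171 = 11
  u_172 = 11;  u_173 = 7;  u_174 = 1;  u_175 = 5;  u_176 = 4;  u_177 = 5
  u_178 = 5;  u_179 = 12;  u_180 = 3;  u_181 = 3;  u_182 = 5;  u_183 = 11
  u_184 = 6;  u_185 = 2;  u_186 = 9;  u_187 = 6;  u_188 = 9;  u_189 = 6
  u_190 = 7;  u_191 = 12;  u_192 = 12;  u_193 = 4;  u_194 = 0;  u_195 = 5
  u_196 = 0;  u_197 = 2;  u_198 = 9;  u_199 = 8;  u_200 = 6;  u_201 = 9
  u_202 = 3;  u_203 = 7;  u_204 = 2;  u_205 = 10;  u_206 = 11;  u_207 = 9
  u_208 = 0;  u_209 = 4;  u_210 = 9;  u_211 = 0;  u_212 = 0;  u_213 = 11
  u_214 = 5;  u_215 = 11;  u_216 = 9;  u_217 = 11;  u_218 = 4;  u_219 = 11
  u_220 = 3;  u_221 = 9;  u_222 = 4;  u_223 = 6;  u_224 = 5;  u_225 = 5
  u_226 = 5;  u_227 = 3;  u_228 = 10;  u_229 = 9;  u_230 = 10;  u_231 = 1
  u_232 = 12;  u_233 = 1;  u_234 = 5;  u_235 = 1;  u_236 = 9;  u_237 = 10
  u_238 = 7;  u_239 = 9;  u_240 = 0;  u_241 = 8;  u_242 = 4;  u_243 = 0
  u_244 = 1;  u_245 = 4;  u_246 = 8;  u_247 = 12;  u_248 = 12;  u_249 = 6
  u_250 = 6;  u_251 = 6;  u_252 = 12;  u_253 = 11;  u_254 = 11;  u_255 = 6
  u_256 = 2;  u_257 = 0;  u_258 = 8;  u_259 = 6;  u_260 = 5;  u_261 = 8
  u_262 = 7;  u_263 = 1;  u_264 = 4;  u_265 = 8;  u_266 = 8;  u_267 = 10
  u_268 = 9;  u_269 = 7;  u_270 = 5;  u_271 = 4;  u_272 = 9;  u_273 = 11
  u_274 = 11;  u_275 = 12;  u_276 = 3;  u_277 = 1;  u_278 = 8;  u_279 = 8
  u_280 = 10;  u_281 = 7;  u_282 = 6;  u_283 = 0;  u_284 = 11;  u_285 = 2
  u_286 = 7;  u_287 = 10;  u_288 = 12;  u_289 = 12;  u_290 = 6;  u_291 = 3
  u_292 = 11;  u_293 = 11;  u_294 = 2;  u_295 = 7;  u_296 = 0;  u_297 = 7
  u_298 = 0;  u_299 = 2;  u_300 = 7;  u_301 = 4;  u_302 = 6;  u_303 = 2
  u_304 = 0;  u_305 = 12;  u_306 = 8;  u_307 = 2;  u_308 = 7;  u_309 = 8
  u_310 = 9;  u_311 = 6;  u_312 = 8;  u_313 = 3;  u_314 = 0;  u_315 = 6
  u_316 = 1;  u_317 = 3;  u_318 = 1;  u_319 = 7;  u_320 = 11;  u_321 = 6
  u_322 = 3;  u_323 = 0;  u_324 = 7;  u_325 = 11;  u_326 = 7;  u_327 = 5
  u_328 = 0;  u_329 = 4;  u_330 = 6;  u_331 = 11;  u_332 = 2;  u_333 = 4
  u_334 = 6;  u_335 = 0;  u_336 = 0;  u_337 = 1
u_338 = 7·1 + 12·0 + 12·0 + 5·6 = 11
u_339 = 7·11 + 12·1 + 12·0 + 5·0 = 11

11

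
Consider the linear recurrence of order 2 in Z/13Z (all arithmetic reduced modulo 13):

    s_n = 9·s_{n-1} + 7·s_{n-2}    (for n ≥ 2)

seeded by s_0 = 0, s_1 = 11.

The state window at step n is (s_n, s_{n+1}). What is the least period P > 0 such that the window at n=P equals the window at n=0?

168

n=0: window = (0, 11)
n=1: window = (11, 8)
n=2: window = (8, 6)
n=3: window = (6, 6)
n=4: window = (6, 5)
n=5: window = (5, 9)
n=6: window = (9, 12)
n=7: window = (12, 2)
n=8: window = (2, 11)
n=9: window = (11, 9)
n=10: window = (9, 2)
n=11: window = (2, 3)
n=12: window = (3, 2)
n=13: window = (2, 0)
n=14: window = (0, 1)
n=15: window = (1, 9)
n=16: window = (9, 10)
n=17: window = (10, 10)
n=18: window = (10, 4)
n=19: window = (4, 2)
n=20: window = (2, 7)
n=21: window = (7, 12)
n=22: window = (12, 1)
n=23: window = (1, 2)
n=24: window = (2, 12)
n=25: window = (12, 5)
n=26: window = (5, 12)
n=27: window = (12, 0)
n=28: window = (0, 6)
n=29: window = (6, 2)
n=30: window = (2, 8)
n=31: window = (8, 8)
n=32: window = (8, 11)
n=33: window = (11, 12)
n=34: window = (12, 3)
n=35: window = (3, 7)
n=36: window = (7, 6)
n=37: window = (6, 12)
n=38: window = (12, 7)
n=39: window = (7, 4)
n=40: window = (4, 7)
…
n=166: window = (7, 9)
n=167: window = (9, 0)
n=168: window = (0, 11)
window at n=168 equals window at n=0 → period = 168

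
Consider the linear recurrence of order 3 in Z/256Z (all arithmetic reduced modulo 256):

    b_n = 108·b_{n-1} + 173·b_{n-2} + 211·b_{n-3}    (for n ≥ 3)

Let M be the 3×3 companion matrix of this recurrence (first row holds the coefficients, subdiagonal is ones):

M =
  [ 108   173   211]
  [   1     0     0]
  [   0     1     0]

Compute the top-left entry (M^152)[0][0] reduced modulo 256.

188

(M^152)[0][0] is the top entry after applying M 152 times to the unit state (1, 0, 0). Equivalently it is h_{154} for the auxiliary sequence (h_n) obeying the same recurrence with h_2 = 1 and h_i = 0 for 0 ≤ i < 2:
h_3 = 108·1 + 173·0 + 211·0 = 108
h_4 = 108·108 + 173·1 + 211·0 = 61
h_5 = 108·61 + 173·108 + 211·1 = 139
h_6 = 108·139 + 173·61 + 211·108 = 225
h_7 = 108·225 + 173·139 + 211·61 = 34
h_8 = 108·34 + 173·225 + 211·139 = 246
Continuing the recurrence:
  h_9 = 53;  h_10 = 160;  h_11 = 19;  h_12 = 211;  h_13 = 187;  h_14 = 36
  h_15 = 120;  h_16 = 21;  h_17 = 160;  h_18 = 153;  h_19 = 251;  h_20 = 41
  h_21 = 6;  h_22 = 30;  h_23 = 129;  h_24 = 164;  h_25 = 23;  h_26 = 219
  h_27 = 27;  h_28 = 88;  h_29 = 224;  h_30 = 57;  h_31 = 244;  h_32 = 21
  h_33 = 187;  h_34 = 49;  h_35 = 90;  h_36 = 54;  h_37 = 253;  h_38 = 104
  h_39 = 91;  h_40 = 51;  h_41 = 187;  h_42 = 92;  h_43 = 56;  h_44 = 237
  h_45 = 168;  h_46 = 49;  h_47 = 139;  h_48 = 57;  h_49 = 94;  h_50 = 190
  h_51 = 169;  h_52 = 44;  h_53 = 95;  h_54 = 27;  h_55 = 219;  h_56 = 240
  h_57 = 128;  h_58 = 177;  h_59 = 252;  h_60 = 109;  h_61 = 43;  h_62 = 129
  h_63 = 82;  h_64 = 54;  h_65 = 133;  h_66 = 48;  h_67 = 163;  h_68 = 211
  h_69 = 187;  h_70 = 212;  h_71 = 184;  h_72 = 5;  h_73 = 48;  h_74 = 73
  h_75 = 91;  h_76 = 73;  h_77 = 118;  h_78 = 30;  h_79 = 145;  h_80 = 180
  h_81 = 167;  h_82 = 155;  h_83 = 155;  h_84 = 200;  h_85 = 224;  h_86 = 105
  h_87 = 132;  h_88 = 69;  h_89 = 219;  h_90 = 209;  h_91 = 10;  h_92 = 246
  h_93 = 205;  h_94 = 248;  h_95 = 235;  h_96 = 179;  h_97 = 187;  h_98 = 140
  h_99 = 248;  h_100 = 93;  h_101 = 56;  h_102 = 225;  h_103 = 107;  h_104 = 89
  h_105 = 78;  h_106 = 62;  h_107 = 57;  h_108 = 60;  h_109 = 239;  h_110 = 91
  h_111 = 91;  h_112 = 224;  h_113 = 0;  h_114 = 97;  h_115 = 140;  h_116 = 157
  h_117 = 203;  h_118 = 33;  h_119 = 130;  h_120 = 118;  h_121 = 213;  h_122 = 192
  h_123 = 51;  h_124 = 211;  h_125 = 187;  h_126 = 132;  h_127 = 248;  h_128 = 245
  h_129 = 192;  h_130 = 249;  h_131 = 187;  h_132 = 105;  h_133 = 230;  h_134 = 30
  h_135 = 161;  h_136 = 196;  h_137 = 55;  h_138 = 91;  h_139 = 27;  h_140 = 56
  h_141 = 224;  h_142 = 153;  h_143 = 20;  h_144 = 117;  h_145 = 251;  h_146 = 113
  h_147 = 186;  h_148 = 182;  h_149 = 157;  h_150 = 136;  h_151 = 123;  h_152 = 51
h_153 = 108·51 + 173·123 + 211·136 = 187
h_154 = 108·187 + 173·51 + 211·123 = 188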